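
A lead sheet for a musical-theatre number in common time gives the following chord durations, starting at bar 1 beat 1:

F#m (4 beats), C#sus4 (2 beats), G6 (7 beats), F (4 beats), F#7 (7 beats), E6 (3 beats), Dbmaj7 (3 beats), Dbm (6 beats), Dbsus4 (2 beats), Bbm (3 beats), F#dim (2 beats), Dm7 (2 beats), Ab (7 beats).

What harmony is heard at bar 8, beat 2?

Dbmaj7

Beat 2 of bar 8 is beat (8−1)×4 + 2 = 30 overall.
Running totals: F#m ends at 4, C#sus4 ends at 6, G6 ends at 13, F ends at 17, F#7 ends at 24, E6 ends at 27, Dbmaj7 ends at 30.
Beat 30 falls within Dbmaj7.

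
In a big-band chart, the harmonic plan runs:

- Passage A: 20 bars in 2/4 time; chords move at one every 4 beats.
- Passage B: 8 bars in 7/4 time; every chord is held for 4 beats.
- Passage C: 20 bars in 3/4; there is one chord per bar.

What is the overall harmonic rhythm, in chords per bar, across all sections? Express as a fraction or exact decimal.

11/12 chords per bar

A: 20 × 2 = 40 beats ÷ 4 = 10 chords.
B: 8 × 7 = 56 beats ÷ 4 = 14 chords.
C: 20 × 3 = 60 beats ÷ 3 = 20 chords.
Overall: 44 chords over 48 bars → 44/48 = 11/12 chords per bar.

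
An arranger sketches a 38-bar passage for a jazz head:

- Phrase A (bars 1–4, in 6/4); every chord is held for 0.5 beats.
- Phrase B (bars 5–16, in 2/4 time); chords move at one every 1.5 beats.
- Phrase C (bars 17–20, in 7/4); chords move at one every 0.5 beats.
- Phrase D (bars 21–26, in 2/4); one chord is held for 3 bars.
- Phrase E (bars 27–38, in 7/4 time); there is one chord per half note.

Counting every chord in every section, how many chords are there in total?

A: 4·6 = 24 beats, 24/0.5 = 48 chords.
B: 12·2 = 24 beats, 24/1.5 = 16 chords.
C: 4·7 = 28 beats, 28/0.5 = 56 chords.
D: 6·2 = 12 beats, 12/6 = 2 chords.
E: 12·7 = 84 beats, 84/2 = 42 chords.
Total: 48 + 16 + 56 + 2 + 42 = 164.

164 chords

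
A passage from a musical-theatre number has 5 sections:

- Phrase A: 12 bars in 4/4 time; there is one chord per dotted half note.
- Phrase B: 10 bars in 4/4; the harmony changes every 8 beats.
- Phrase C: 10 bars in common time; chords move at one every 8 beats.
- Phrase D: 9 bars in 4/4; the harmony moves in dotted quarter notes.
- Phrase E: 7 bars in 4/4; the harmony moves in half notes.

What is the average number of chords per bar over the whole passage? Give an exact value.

A: 12 × 4 = 48 beats ÷ 3 = 16 chords.
B: 10 × 4 = 40 beats ÷ 8 = 5 chords.
C: 10 × 4 = 40 beats ÷ 8 = 5 chords.
D: 9 × 4 = 36 beats ÷ 1.5 = 24 chords.
E: 7 × 4 = 28 beats ÷ 2 = 14 chords.
Overall: 64 chords over 48 bars → 64/48 = 4/3 chords per bar.

4/3 chords per bar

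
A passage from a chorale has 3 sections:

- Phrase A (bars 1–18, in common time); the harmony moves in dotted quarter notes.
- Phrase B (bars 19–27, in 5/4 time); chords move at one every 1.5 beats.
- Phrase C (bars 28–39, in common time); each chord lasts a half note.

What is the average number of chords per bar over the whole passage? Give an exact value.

34/13 chords per bar

A: 18 × 4 = 72 beats ÷ 1.5 = 48 chords.
B: 9 × 5 = 45 beats ÷ 1.5 = 30 chords.
C: 12 × 4 = 48 beats ÷ 2 = 24 chords.
Overall: 102 chords over 39 bars → 102/39 = 34/13 chords per bar.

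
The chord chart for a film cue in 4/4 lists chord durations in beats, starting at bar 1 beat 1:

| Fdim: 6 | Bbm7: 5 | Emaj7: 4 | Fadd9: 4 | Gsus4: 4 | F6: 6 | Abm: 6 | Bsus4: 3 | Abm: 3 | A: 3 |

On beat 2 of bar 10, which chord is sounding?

Bsus4

Beat 2 of bar 10 is beat (10−1)×4 + 2 = 38 overall.
Running totals: Fdim ends at 6, Bbm7 ends at 11, Emaj7 ends at 15, Fadd9 ends at 19, Gsus4 ends at 23, F6 ends at 29, Abm ends at 35, Bsus4 ends at 38.
Beat 38 falls within Bsus4.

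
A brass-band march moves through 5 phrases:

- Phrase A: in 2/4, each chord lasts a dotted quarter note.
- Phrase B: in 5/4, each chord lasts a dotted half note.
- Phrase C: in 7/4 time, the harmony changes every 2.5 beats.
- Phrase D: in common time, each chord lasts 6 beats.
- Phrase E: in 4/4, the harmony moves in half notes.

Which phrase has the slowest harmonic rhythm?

Phrase D

A: 2 beats/bar ÷ 1.5 beats/chord = 4/3 chords/bar.
B: 5 beats/bar ÷ 3 beats/chord = 5/3 chords/bar.
C: 7 beats/bar ÷ 2.5 beats/chord = 2.8 chords/bar.
D: 4 beats/bar ÷ 6 beats/chord = 2/3 chords/bar.
E: 4 beats/bar ÷ 2 beats/chord = 2 chords/bar.
Slowest is D at 2/3 chords/bar.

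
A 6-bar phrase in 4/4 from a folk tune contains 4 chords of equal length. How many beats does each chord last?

6 beats

6 bars × 4 beats/bar = 24 beats total.
24 beats ÷ 4 chords = 6 beats per chord.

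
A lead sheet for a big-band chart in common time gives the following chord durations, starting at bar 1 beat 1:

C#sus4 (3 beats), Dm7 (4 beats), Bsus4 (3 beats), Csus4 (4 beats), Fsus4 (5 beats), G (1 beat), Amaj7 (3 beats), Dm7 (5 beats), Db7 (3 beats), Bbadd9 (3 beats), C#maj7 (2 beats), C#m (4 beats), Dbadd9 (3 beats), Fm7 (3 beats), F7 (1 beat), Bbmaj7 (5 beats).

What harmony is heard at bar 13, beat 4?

Bbmaj7

Beat 4 of bar 13 is beat (13−1)×4 + 4 = 52 overall.
Running totals: C#sus4 ends at 3, Dm7 ends at 7, Bsus4 ends at 10, Csus4 ends at 14, Fsus4 ends at 19, G ends at 20, Amaj7 ends at 23, Dm7 ends at 28, Db7 ends at 31, Bbadd9 ends at 34, C#maj7 ends at 36, C#m ends at 40, Dbadd9 ends at 43, Fm7 ends at 46, F7 ends at 47, Bbmaj7 ends at 52.
Beat 52 falls within Bbmaj7.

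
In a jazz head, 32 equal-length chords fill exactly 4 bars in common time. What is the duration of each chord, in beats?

4 bars × 4 beats/bar = 16 beats total.
16 beats ÷ 32 chords = 0.5 beats per chord.
(That is an eighth note.)

0.5 beats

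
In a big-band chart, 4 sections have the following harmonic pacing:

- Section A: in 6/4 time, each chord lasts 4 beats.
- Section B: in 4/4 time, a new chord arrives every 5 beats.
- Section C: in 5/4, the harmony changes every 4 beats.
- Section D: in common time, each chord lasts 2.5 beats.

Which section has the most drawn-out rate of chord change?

Section B

A: each chord is 4 beats in 6/4, so 1.5 per bar.
B: each chord is 5 beats in 4/4, so 0.8 per bar.
C: each chord is 4 beats in 5/4, so 1.25 per bar.
D: each chord is 2.5 beats in 4/4, so 1.6 per bar.
Slowest is B at 0.8 chords/bar.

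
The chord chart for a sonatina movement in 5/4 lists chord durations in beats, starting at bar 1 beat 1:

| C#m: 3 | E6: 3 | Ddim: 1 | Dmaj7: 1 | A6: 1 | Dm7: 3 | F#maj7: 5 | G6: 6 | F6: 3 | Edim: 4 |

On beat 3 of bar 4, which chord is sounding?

Beat 3 of bar 4 is beat (4−1)×5 + 3 = 18 overall.
Running totals: C#m ends at 3, E6 ends at 6, Ddim ends at 7, Dmaj7 ends at 8, A6 ends at 9, Dm7 ends at 12, F#maj7 ends at 17, G6 ends at 23.
Beat 18 falls within G6.

G6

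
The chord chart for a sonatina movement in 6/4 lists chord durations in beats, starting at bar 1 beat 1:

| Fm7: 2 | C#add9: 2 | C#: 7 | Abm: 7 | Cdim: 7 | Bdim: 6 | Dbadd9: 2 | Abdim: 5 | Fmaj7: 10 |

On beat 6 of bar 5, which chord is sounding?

Bdim

Beat 6 of bar 5 is beat (5−1)×6 + 6 = 30 overall.
Running totals: Fm7 ends at 2, C#add9 ends at 4, C# ends at 11, Abm ends at 18, Cdim ends at 25, Bdim ends at 31.
Beat 30 falls within Bdim.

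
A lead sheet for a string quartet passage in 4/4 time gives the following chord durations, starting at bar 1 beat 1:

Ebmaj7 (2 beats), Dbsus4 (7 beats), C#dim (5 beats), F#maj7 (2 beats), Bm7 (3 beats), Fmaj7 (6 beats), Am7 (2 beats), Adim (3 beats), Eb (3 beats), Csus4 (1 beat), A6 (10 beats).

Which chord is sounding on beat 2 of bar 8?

Beat 2 of bar 8 is beat (8−1)×4 + 2 = 30 overall.
Running totals: Ebmaj7 ends at 2, Dbsus4 ends at 9, C#dim ends at 14, F#maj7 ends at 16, Bm7 ends at 19, Fmaj7 ends at 25, Am7 ends at 27, Adim ends at 30.
Beat 30 falls within Adim.

Adim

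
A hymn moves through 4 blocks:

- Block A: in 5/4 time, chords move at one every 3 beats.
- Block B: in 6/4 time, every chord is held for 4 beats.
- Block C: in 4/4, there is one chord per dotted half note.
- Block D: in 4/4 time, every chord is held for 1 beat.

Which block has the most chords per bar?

A: each chord is 3 beats in 5/4, so 5/3 per bar.
B: each chord is 4 beats in 6/4, so 1.5 per bar.
C: each chord is 3 beats in 4/4, so 4/3 per bar.
D: each chord is 1 beat in 4/4, so 4 per bar.
Fastest is D at 4 chords/bar.

Block D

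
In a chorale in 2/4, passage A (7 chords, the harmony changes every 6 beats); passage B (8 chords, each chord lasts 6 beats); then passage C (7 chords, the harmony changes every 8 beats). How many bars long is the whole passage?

A: 7 × 6 = 42 beats = 21 bars.
B: 8 × 6 = 48 beats = 24 bars.
C: 7 × 8 = 56 beats = 28 bars.
Total: 21 + 24 + 28 = 73 bars.

73 bars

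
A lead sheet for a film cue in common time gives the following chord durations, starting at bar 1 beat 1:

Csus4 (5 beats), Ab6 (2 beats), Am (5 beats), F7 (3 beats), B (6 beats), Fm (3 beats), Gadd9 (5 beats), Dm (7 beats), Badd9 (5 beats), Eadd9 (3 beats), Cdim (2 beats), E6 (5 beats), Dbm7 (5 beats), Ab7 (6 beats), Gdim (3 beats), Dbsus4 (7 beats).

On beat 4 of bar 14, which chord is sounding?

Dbm7

Beat 4 of bar 14 is beat (14−1)×4 + 4 = 56 overall.
Running totals: Csus4 ends at 5, Ab6 ends at 7, Am ends at 12, F7 ends at 15, B ends at 21, Fm ends at 24, Gadd9 ends at 29, Dm ends at 36, Badd9 ends at 41, Eadd9 ends at 44, Cdim ends at 46, E6 ends at 51, Dbm7 ends at 56.
Beat 56 falls within Dbm7.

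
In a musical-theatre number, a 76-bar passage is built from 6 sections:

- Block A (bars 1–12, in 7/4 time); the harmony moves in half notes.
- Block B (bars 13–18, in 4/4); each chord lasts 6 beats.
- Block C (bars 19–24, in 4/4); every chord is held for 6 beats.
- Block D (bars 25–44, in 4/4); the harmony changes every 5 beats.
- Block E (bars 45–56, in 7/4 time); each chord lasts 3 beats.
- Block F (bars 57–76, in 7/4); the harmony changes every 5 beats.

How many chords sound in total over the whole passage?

A: 12 bars × 7 beats = 84 beats; 2 beats/chord → 42 chords.
B: 6 bars × 4 beats = 24 beats; 6 beats/chord → 4 chords.
C: 6 bars × 4 beats = 24 beats; 6 beats/chord → 4 chords.
D: 20 bars × 4 beats = 80 beats; 5 beats/chord → 16 chords.
E: 12 bars × 7 beats = 84 beats; 3 beats/chord → 28 chords.
F: 20 bars × 7 beats = 140 beats; 5 beats/chord → 28 chords.
Total: 42 + 4 + 4 + 16 + 28 + 28 = 122.

122 chords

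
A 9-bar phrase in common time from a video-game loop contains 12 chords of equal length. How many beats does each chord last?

9 bars × 4 beats/bar = 36 beats total.
36 beats ÷ 12 chords = 3 beats per chord.
(That is a dotted half note.)

3 beats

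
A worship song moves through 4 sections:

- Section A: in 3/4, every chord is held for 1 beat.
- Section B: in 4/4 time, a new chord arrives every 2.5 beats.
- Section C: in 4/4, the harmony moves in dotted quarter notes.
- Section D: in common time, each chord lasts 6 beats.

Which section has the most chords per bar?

Section A

A: 3/1 = 3 chords/bar.
B: 4/2.5 = 1.6 chords/bar.
C: 4/1.5 = 8/3 chords/bar.
D: 4/6 = 2/3 chords/bar.
Fastest is A at 3 chords/bar.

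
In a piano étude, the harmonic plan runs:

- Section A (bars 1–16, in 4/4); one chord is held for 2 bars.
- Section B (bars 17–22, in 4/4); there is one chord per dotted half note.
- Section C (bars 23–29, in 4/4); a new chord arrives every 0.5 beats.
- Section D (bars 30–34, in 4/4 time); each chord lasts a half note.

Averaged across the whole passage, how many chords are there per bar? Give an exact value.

A: 16 bars of 4 beats is 64 beats; at 8 beats each that's 8 chords.
B: 6 bars of 4 beats is 24 beats; at 3 beats each that's 8 chords.
C: 7 bars of 4 beats is 28 beats; at 0.5 beats each that's 56 chords.
D: 5 bars of 4 beats is 20 beats; at 2 beats each that's 10 chords.
Overall: 82 chords over 34 bars → 82/34 = 41/17 chords per bar.

41/17 chords per bar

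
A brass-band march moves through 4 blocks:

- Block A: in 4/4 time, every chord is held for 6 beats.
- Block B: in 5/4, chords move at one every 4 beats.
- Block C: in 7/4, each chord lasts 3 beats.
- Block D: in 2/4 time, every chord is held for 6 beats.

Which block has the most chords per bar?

Block C

A: 4 beats/bar ÷ 6 beats/chord = 2/3 chords/bar.
B: 5 beats/bar ÷ 4 beats/chord = 1.25 chords/bar.
C: 7 beats/bar ÷ 3 beats/chord = 7/3 chords/bar.
D: 2 beats/bar ÷ 6 beats/chord = 1/3 chords/bar.
Fastest is C at 7/3 chords/bar.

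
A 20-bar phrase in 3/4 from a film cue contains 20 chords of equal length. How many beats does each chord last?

20 bars × 3 beats/bar = 60 beats total.
60 beats ÷ 20 chords = 3 beats per chord.
(That is a dotted half note.)

3 beats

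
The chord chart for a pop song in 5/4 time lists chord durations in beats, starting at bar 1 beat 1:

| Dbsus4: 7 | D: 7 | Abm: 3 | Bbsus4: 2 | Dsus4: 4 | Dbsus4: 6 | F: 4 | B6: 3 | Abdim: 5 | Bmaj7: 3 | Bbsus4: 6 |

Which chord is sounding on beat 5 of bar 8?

Beat 5 of bar 8 is beat (8−1)×5 + 5 = 40 overall.
Running totals: Dbsus4 ends at 7, D ends at 14, Abm ends at 17, Bbsus4 ends at 19, Dsus4 ends at 23, Dbsus4 ends at 29, F ends at 33, B6 ends at 36, Abdim ends at 41.
Beat 40 falls within Abdim.

Abdim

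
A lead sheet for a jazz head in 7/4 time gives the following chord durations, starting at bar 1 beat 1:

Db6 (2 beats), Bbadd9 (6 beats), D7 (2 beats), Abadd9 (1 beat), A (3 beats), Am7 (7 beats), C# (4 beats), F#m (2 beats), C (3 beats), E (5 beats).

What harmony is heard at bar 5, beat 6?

E

Beat 6 of bar 5 is beat (5−1)×7 + 6 = 34 overall.
Running totals: Db6 ends at 2, Bbadd9 ends at 8, D7 ends at 10, Abadd9 ends at 11, A ends at 14, Am7 ends at 21, C# ends at 25, F#m ends at 27, C ends at 30, E ends at 35.
Beat 34 falls within E.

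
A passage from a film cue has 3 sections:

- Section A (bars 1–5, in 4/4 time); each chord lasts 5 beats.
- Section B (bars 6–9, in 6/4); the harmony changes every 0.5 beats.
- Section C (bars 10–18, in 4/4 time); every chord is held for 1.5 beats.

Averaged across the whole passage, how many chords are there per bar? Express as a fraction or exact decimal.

38/9 chords per bar

A: 5 bars of 4 beats is 20 beats; at 5 beats each that's 4 chords.
B: 4 bars of 6 beats is 24 beats; at 0.5 beats each that's 48 chords.
C: 9 bars of 4 beats is 36 beats; at 1.5 beats each that's 24 chords.
Overall: 76 chords over 18 bars → 76/18 = 38/9 chords per bar.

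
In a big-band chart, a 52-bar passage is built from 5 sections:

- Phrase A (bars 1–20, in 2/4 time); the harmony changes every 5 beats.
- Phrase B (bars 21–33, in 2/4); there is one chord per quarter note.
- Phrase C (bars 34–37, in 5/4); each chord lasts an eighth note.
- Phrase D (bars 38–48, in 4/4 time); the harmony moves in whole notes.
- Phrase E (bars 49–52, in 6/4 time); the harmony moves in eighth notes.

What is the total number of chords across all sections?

A: 20·2 = 40 beats, 40/5 = 8 chords.
B: 13·2 = 26 beats, 26/1 = 26 chords.
C: 4·5 = 20 beats, 20/0.5 = 40 chords.
D: 11·4 = 44 beats, 44/4 = 11 chords.
E: 4·6 = 24 beats, 24/0.5 = 48 chords.
Total: 8 + 26 + 40 + 11 + 48 = 133.

133 chords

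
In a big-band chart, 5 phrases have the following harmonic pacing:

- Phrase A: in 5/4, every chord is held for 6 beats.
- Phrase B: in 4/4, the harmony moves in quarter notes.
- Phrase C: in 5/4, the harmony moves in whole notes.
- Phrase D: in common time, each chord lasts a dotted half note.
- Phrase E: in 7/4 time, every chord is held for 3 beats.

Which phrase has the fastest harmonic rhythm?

Phrase B

A: each chord is 6 beats in 5/4, so 5/6 per bar.
B: each chord is 1 beat in 4/4, so 4 per bar.
C: each chord is 4 beats in 5/4, so 1.25 per bar.
D: each chord is 3 beats in 4/4, so 4/3 per bar.
E: each chord is 3 beats in 7/4, so 7/3 per bar.
Fastest is B at 4 chords/bar.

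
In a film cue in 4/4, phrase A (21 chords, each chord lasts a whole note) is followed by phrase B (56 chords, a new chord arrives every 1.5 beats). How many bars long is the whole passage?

42 bars

A: 21 × 4 = 84 beats = 21 bars.
B: 56 × 1.5 = 84 beats = 21 bars.
Total: 21 + 21 = 42 bars.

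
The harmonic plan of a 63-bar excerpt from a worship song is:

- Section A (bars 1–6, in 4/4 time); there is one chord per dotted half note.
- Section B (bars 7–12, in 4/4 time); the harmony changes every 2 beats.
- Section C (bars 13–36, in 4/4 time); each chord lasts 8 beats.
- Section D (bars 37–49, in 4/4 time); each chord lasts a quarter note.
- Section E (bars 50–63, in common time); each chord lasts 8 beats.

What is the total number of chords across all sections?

91 chords

A has 24 beats and chords last 3 each, so 8 chords.
B has 24 beats and chords last 2 each, so 12 chords.
C has 96 beats and chords last 8 each, so 12 chords.
D has 52 beats and chords last 1 each, so 52 chords.
E has 56 beats and chords last 8 each, so 7 chords.
Total: 8 + 12 + 12 + 52 + 7 = 91.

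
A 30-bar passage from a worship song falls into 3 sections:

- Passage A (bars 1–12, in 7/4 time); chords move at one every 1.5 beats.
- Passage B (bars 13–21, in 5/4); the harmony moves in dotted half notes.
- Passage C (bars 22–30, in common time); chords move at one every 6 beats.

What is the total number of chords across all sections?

A: 12 bars × 7 beats = 84 beats; 1.5 beats/chord → 56 chords.
B: 9 bars × 5 beats = 45 beats; 3 beats/chord → 15 chords.
C: 9 bars × 4 beats = 36 beats; 6 beats/chord → 6 chords.
Total: 56 + 15 + 6 = 77.

77 chords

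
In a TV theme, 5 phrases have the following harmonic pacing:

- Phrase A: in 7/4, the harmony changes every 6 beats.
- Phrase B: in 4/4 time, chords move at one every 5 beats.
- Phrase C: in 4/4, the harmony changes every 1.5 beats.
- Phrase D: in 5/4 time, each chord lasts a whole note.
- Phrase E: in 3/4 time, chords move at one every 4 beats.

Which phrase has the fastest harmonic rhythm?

A: 7/6 = 7/6 chords/bar.
B: 4/5 = 0.8 chords/bar.
C: 4/1.5 = 8/3 chords/bar.
D: 5/4 = 1.25 chords/bar.
E: 3/4 = 0.75 chords/bar.
Fastest is C at 8/3 chords/bar.

Phrase C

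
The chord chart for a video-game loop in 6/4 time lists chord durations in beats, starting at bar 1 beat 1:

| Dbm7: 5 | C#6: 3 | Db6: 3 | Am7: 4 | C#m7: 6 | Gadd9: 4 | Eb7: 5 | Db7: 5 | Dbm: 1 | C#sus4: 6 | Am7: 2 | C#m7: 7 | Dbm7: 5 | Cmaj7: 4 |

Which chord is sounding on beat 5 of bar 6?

Beat 5 of bar 6 is beat (6−1)×6 + 5 = 35 overall.
Running totals: Dbm7 ends at 5, C#6 ends at 8, Db6 ends at 11, Am7 ends at 15, C#m7 ends at 21, Gadd9 ends at 25, Eb7 ends at 30, Db7 ends at 35.
Beat 35 falls within Db7.

Db7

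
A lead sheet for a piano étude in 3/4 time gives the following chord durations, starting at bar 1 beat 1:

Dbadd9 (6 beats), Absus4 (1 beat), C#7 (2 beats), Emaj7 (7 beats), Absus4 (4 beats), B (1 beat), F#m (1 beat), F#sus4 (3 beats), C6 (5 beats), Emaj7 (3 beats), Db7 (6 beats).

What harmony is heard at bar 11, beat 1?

Emaj7

Beat 1 of bar 11 is beat (11−1)×3 + 1 = 31 overall.
Running totals: Dbadd9 ends at 6, Absus4 ends at 7, C#7 ends at 9, Emaj7 ends at 16, Absus4 ends at 20, B ends at 21, F#m ends at 22, F#sus4 ends at 25, C6 ends at 30, Emaj7 ends at 33.
Beat 31 falls within Emaj7.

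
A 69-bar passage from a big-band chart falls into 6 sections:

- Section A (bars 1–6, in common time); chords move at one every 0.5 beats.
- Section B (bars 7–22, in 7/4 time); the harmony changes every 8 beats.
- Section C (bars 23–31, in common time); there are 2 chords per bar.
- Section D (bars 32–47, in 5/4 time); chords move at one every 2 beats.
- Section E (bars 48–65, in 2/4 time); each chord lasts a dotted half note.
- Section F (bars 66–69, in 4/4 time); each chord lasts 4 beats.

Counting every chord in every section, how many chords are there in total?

136 chords

A has 24 beats and chords last 0.5 each, so 48 chords.
B has 112 beats and chords last 8 each, so 14 chords.
C has 36 beats and chords last 2 each, so 18 chords.
D has 80 beats and chords last 2 each, so 40 chords.
E has 36 beats and chords last 3 each, so 12 chords.
F has 16 beats and chords last 4 each, so 4 chords.
Total: 48 + 14 + 18 + 40 + 12 + 4 = 136.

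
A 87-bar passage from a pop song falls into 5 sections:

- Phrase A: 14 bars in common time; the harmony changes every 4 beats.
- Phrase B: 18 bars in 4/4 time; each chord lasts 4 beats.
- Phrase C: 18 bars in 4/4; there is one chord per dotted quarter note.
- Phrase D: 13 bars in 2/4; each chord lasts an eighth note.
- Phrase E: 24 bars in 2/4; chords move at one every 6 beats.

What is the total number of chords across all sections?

A has 56 beats and chords last 4 each, so 14 chords.
B has 72 beats and chords last 4 each, so 18 chords.
C has 72 beats and chords last 1.5 each, so 48 chords.
D has 26 beats and chords last 0.5 each, so 52 chords.
E has 48 beats and chords last 6 each, so 8 chords.
Total: 14 + 18 + 48 + 52 + 8 = 140.

140 chords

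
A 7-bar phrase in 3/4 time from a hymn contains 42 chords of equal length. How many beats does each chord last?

0.5 beats

7 bars × 3 beats/bar = 21 beats total.
21 beats ÷ 42 chords = 0.5 beats per chord.
(That is an eighth note.)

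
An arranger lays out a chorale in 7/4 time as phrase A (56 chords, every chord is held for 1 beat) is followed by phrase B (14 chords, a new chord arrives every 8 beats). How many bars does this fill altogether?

24 bars

A: 56 × 1 = 56 beats = 8 bars.
B: 14 × 8 = 112 beats = 16 bars.
Total: 8 + 16 = 24 bars.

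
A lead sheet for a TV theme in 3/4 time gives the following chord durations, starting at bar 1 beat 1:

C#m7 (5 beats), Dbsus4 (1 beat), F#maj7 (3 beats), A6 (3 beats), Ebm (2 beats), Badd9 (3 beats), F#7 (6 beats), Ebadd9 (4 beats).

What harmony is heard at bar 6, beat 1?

Badd9

Beat 1 of bar 6 is beat (6−1)×3 + 1 = 16 overall.
Running totals: C#m7 ends at 5, Dbsus4 ends at 6, F#maj7 ends at 9, A6 ends at 12, Ebm ends at 14, Badd9 ends at 17.
Beat 16 falls within Badd9.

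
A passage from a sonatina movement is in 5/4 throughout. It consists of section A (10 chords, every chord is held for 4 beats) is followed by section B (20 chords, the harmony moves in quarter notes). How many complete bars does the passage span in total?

12 bars

A: 10 × 4 = 40 beats = 8 bars.
B: 20 × 1 = 20 beats = 4 bars.
Total: 8 + 4 = 12 bars.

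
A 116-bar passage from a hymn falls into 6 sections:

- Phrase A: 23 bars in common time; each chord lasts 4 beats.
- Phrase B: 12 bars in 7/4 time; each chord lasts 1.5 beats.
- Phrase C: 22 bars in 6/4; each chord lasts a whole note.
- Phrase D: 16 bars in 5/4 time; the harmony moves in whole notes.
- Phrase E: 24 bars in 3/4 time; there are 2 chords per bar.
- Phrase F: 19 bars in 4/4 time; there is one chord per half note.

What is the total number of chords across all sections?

218 chords

A: 23·4 = 92 beats, 92/4 = 23 chords.
B: 12·7 = 84 beats, 84/1.5 = 56 chords.
C: 22·6 = 132 beats, 132/4 = 33 chords.
D: 16·5 = 80 beats, 80/4 = 20 chords.
E: 24·3 = 72 beats, 72/1.5 = 48 chords.
F: 19·4 = 76 beats, 76/2 = 38 chords.
Total: 23 + 56 + 33 + 20 + 48 + 38 = 218.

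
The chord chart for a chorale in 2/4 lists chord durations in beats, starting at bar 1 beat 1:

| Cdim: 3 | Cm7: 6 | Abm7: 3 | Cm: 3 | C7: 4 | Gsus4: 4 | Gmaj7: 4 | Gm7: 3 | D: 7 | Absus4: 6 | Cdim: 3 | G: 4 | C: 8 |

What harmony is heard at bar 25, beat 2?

G

Beat 2 of bar 25 is beat (25−1)×2 + 2 = 50 overall.
Running totals: Cdim ends at 3, Cm7 ends at 9, Abm7 ends at 12, Cm ends at 15, C7 ends at 19, Gsus4 ends at 23, Gmaj7 ends at 27, Gm7 ends at 30, D ends at 37, Absus4 ends at 43, Cdim ends at 46, G ends at 50.
Beat 50 falls within G.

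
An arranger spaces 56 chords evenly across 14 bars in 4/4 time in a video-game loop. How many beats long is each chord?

14 bars × 4 beats/bar = 56 beats total.
56 beats ÷ 56 chords = 1 beats per chord.
(That is a quarter note.)

1 beat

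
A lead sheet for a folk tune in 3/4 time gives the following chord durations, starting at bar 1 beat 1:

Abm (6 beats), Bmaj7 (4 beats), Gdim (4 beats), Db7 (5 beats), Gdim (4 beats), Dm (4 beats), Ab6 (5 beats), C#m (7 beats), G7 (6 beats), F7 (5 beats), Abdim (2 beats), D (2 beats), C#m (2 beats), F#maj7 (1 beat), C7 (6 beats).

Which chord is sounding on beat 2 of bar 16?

Beat 2 of bar 16 is beat (16−1)×3 + 2 = 47 overall.
Running totals: Abm ends at 6, Bmaj7 ends at 10, Gdim ends at 14, Db7 ends at 19, Gdim ends at 23, Dm ends at 27, Ab6 ends at 32, C#m ends at 39, G7 ends at 45, F7 ends at 50.
Beat 47 falls within F7.

F7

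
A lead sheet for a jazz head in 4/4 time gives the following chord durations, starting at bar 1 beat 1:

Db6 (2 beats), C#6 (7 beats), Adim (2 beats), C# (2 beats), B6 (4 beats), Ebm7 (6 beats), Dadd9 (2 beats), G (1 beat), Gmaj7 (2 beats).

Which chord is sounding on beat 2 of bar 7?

G

Beat 2 of bar 7 is beat (7−1)×4 + 2 = 26 overall.
Running totals: Db6 ends at 2, C#6 ends at 9, Adim ends at 11, C# ends at 13, B6 ends at 17, Ebm7 ends at 23, Dadd9 ends at 25, G ends at 26.
Beat 26 falls within G.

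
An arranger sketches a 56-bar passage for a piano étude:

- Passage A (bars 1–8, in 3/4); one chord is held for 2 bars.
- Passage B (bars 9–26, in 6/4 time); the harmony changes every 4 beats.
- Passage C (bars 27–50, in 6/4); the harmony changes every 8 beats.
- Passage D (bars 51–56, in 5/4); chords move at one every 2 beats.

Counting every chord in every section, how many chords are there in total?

A has 24 beats and chords last 6 each, so 4 chords.
B has 108 beats and chords last 4 each, so 27 chords.
C has 144 beats and chords last 8 each, so 18 chords.
D has 30 beats and chords last 2 each, so 15 chords.
Total: 4 + 27 + 18 + 15 = 64.

64 chords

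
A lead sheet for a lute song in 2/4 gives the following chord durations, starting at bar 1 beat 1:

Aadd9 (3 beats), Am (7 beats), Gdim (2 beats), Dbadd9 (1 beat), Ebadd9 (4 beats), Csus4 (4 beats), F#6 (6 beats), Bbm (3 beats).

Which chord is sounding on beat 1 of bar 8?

Ebadd9

Beat 1 of bar 8 is beat (8−1)×2 + 1 = 15 overall.
Running totals: Aadd9 ends at 3, Am ends at 10, Gdim ends at 12, Dbadd9 ends at 13, Ebadd9 ends at 17.
Beat 15 falls within Ebadd9.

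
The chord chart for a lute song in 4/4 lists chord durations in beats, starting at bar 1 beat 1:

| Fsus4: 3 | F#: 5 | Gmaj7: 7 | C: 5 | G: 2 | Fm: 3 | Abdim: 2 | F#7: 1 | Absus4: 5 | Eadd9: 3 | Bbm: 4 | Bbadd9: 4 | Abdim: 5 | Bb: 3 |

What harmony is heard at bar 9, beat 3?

Eadd9

Beat 3 of bar 9 is beat (9−1)×4 + 3 = 35 overall.
Running totals: Fsus4 ends at 3, F# ends at 8, Gmaj7 ends at 15, C ends at 20, G ends at 22, Fm ends at 25, Abdim ends at 27, F#7 ends at 28, Absus4 ends at 33, Eadd9 ends at 36.
Beat 35 falls within Eadd9.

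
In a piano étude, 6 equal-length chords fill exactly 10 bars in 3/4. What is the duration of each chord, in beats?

10 bars × 3 beats/bar = 30 beats total.
30 beats ÷ 6 chords = 5 beats per chord.

5 beats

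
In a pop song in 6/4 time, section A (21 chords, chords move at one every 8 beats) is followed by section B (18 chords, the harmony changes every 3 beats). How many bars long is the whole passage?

37 bars

A: 21 × 8 = 168 beats = 28 bars.
B: 18 × 3 = 54 beats = 9 bars.
Total: 28 + 9 = 37 bars.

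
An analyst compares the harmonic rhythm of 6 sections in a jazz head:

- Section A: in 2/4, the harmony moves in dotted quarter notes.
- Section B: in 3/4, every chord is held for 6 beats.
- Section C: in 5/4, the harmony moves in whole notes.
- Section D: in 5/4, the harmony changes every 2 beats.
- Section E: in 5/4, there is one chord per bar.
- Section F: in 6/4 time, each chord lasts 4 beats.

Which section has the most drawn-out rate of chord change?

Section B

A: 2/1.5 = 4/3 chords/bar.
B: 3/6 = 0.5 chords/bar.
C: 5/4 = 1.25 chords/bar.
D: 5/2 = 2.5 chords/bar.
E: 5/5 = 1 chord/bar.
F: 6/4 = 1.5 chords/bar.
Slowest is B at 0.5 chords/bar.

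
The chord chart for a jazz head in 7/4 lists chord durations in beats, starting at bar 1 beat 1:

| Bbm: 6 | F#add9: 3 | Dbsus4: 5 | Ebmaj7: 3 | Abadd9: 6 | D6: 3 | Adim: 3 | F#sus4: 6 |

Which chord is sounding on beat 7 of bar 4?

Adim

Beat 7 of bar 4 is beat (4−1)×7 + 7 = 28 overall.
Running totals: Bbm ends at 6, F#add9 ends at 9, Dbsus4 ends at 14, Ebmaj7 ends at 17, Abadd9 ends at 23, D6 ends at 26, Adim ends at 29.
Beat 28 falls within Adim.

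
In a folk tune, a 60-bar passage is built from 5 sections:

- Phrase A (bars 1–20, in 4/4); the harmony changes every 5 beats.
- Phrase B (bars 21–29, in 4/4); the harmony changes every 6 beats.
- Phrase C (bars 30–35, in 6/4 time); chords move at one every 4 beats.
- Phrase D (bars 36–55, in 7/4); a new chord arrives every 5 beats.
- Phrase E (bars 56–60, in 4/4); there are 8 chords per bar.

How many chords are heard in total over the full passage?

99 chords

A: 20·4 = 80 beats, 80/5 = 16 chords.
B: 9·4 = 36 beats, 36/6 = 6 chords.
C: 6·6 = 36 beats, 36/4 = 9 chords.
D: 20·7 = 140 beats, 140/5 = 28 chords.
E: 5·4 = 20 beats, 20/0.5 = 40 chords.
Total: 16 + 6 + 9 + 28 + 40 = 99.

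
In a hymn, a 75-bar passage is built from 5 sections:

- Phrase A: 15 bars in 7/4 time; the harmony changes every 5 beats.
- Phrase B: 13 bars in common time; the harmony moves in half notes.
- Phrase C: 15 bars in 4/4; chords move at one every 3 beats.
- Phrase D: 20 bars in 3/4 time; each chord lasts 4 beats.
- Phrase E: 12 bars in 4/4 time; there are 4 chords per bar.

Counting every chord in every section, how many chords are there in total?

130 chords

A has 105 beats and chords last 5 each, so 21 chords.
B has 52 beats and chords last 2 each, so 26 chords.
C has 60 beats and chords last 3 each, so 20 chords.
D has 60 beats and chords last 4 each, so 15 chords.
E has 48 beats and chords last 1 each, so 48 chords.
Total: 21 + 26 + 20 + 15 + 48 = 130.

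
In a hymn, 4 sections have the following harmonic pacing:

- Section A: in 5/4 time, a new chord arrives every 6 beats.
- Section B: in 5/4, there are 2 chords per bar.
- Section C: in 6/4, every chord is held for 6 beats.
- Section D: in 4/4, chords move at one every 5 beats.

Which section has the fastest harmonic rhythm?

A: 5 beats/bar ÷ 6 beats/chord = 5/6 chords/bar.
B: 5 beats/bar ÷ 2.5 beats/chord = 2 chords/bar.
C: 6 beats/bar ÷ 6 beats/chord = 1 chord/bar.
D: 4 beats/bar ÷ 5 beats/chord = 0.8 chords/bar.
Fastest is B at 2 chords/bar.

Section B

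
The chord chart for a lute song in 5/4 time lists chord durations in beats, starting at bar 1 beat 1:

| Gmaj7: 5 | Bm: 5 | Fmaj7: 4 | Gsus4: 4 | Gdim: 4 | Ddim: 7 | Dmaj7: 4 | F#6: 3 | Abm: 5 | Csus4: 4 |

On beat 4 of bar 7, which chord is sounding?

Beat 4 of bar 7 is beat (7−1)×5 + 4 = 34 overall.
Running totals: Gmaj7 ends at 5, Bm ends at 10, Fmaj7 ends at 14, Gsus4 ends at 18, Gdim ends at 22, Ddim ends at 29, Dmaj7 ends at 33, F#6 ends at 36.
Beat 34 falls within F#6.

F#6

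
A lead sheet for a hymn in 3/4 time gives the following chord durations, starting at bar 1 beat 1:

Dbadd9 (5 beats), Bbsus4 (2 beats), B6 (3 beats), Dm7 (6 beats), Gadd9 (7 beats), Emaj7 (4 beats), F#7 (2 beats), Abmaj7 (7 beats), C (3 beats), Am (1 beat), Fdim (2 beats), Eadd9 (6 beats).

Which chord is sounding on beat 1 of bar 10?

Beat 1 of bar 10 is beat (10−1)×3 + 1 = 28 overall.
Running totals: Dbadd9 ends at 5, Bbsus4 ends at 7, B6 ends at 10, Dm7 ends at 16, Gadd9 ends at 23, Emaj7 ends at 27, F#7 ends at 29.
Beat 28 falls within F#7.

F#7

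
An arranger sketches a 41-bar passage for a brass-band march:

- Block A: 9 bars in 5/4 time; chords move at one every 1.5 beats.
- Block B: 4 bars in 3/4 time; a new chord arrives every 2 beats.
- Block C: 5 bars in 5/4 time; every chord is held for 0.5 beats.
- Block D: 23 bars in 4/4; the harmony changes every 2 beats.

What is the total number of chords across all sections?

A: 9 bars × 5 beats = 45 beats; 1.5 beats/chord → 30 chords.
B: 4 bars × 3 beats = 12 beats; 2 beats/chord → 6 chords.
C: 5 bars × 5 beats = 25 beats; 0.5 beats/chord → 50 chords.
D: 23 bars × 4 beats = 92 beats; 2 beats/chord → 46 chords.
Total: 30 + 6 + 50 + 46 = 132.

132 chords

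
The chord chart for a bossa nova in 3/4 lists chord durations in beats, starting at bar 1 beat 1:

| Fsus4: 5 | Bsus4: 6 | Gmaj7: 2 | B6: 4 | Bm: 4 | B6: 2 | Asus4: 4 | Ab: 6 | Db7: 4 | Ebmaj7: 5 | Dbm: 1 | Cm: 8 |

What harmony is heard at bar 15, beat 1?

Dbm

Beat 1 of bar 15 is beat (15−1)×3 + 1 = 43 overall.
Running totals: Fsus4 ends at 5, Bsus4 ends at 11, Gmaj7 ends at 13, B6 ends at 17, Bm ends at 21, B6 ends at 23, Asus4 ends at 27, Ab ends at 33, Db7 ends at 37, Ebmaj7 ends at 42, Dbm ends at 43.
Beat 43 falls within Dbm.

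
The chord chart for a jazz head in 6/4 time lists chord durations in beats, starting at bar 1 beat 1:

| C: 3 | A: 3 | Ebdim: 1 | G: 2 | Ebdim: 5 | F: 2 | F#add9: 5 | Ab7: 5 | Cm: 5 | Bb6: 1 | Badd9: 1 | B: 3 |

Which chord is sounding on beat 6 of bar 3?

Beat 6 of bar 3 is beat (3−1)×6 + 6 = 18 overall.
Running totals: C ends at 3, A ends at 6, Ebdim ends at 7, G ends at 9, Ebdim ends at 14, F ends at 16, F#add9 ends at 21.
Beat 18 falls within F#add9.

F#add9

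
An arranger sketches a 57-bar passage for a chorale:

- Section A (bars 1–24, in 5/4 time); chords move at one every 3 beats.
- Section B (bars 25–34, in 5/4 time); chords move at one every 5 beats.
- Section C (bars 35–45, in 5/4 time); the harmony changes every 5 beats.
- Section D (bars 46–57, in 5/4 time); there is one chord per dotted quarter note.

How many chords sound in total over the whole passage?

A: 24·5 = 120 beats, 120/3 = 40 chords.
B: 10·5 = 50 beats, 50/5 = 10 chords.
C: 11·5 = 55 beats, 55/5 = 11 chords.
D: 12·5 = 60 beats, 60/1.5 = 40 chords.
Total: 40 + 10 + 11 + 40 = 101.

101 chords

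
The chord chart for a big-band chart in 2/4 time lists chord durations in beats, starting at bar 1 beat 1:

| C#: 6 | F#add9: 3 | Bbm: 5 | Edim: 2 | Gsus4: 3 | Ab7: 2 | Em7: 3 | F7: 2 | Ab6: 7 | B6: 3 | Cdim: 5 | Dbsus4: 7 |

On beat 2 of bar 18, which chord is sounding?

B6

Beat 2 of bar 18 is beat (18−1)×2 + 2 = 36 overall.
Running totals: C# ends at 6, F#add9 ends at 9, Bbm ends at 14, Edim ends at 16, Gsus4 ends at 19, Ab7 ends at 21, Em7 ends at 24, F7 ends at 26, Ab6 ends at 33, B6 ends at 36.
Beat 36 falls within B6.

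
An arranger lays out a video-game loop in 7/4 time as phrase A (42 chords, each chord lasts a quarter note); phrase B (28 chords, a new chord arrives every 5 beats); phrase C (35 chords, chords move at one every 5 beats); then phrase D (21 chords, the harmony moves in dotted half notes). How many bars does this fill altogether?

60 bars

A: 42 × 1 = 42 beats = 6 bars.
B: 28 × 5 = 140 beats = 20 bars.
C: 35 × 5 = 175 beats = 25 bars.
D: 21 × 3 = 63 beats = 9 bars.
Total: 6 + 20 + 25 + 9 = 60 bars.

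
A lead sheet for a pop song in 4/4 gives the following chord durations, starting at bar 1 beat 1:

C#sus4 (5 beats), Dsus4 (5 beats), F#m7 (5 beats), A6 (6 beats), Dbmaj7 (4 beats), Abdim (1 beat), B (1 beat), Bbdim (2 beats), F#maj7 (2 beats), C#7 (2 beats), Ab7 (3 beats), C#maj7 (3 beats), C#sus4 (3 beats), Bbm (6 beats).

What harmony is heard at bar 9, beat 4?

Ab7

Beat 4 of bar 9 is beat (9−1)×4 + 4 = 36 overall.
Running totals: C#sus4 ends at 5, Dsus4 ends at 10, F#m7 ends at 15, A6 ends at 21, Dbmaj7 ends at 25, Abdim ends at 26, B ends at 27, Bbdim ends at 29, F#maj7 ends at 31, C#7 ends at 33, Ab7 ends at 36.
Beat 36 falls within Ab7.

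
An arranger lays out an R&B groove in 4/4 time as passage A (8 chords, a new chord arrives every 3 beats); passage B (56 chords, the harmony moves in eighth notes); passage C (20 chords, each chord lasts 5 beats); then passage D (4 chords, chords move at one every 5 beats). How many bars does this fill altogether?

43 bars

A: 8 × 3 = 24 beats = 6 bars.
B: 56 × 0.5 = 28 beats = 7 bars.
C: 20 × 5 = 100 beats = 25 bars.
D: 4 × 5 = 20 beats = 5 bars.
Total: 6 + 7 + 25 + 5 = 43 bars.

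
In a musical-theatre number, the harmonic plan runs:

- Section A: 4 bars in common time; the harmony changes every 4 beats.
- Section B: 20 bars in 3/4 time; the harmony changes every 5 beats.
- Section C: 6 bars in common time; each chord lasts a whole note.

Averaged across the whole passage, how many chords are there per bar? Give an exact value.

A: 4 × 4 = 16 beats ÷ 4 = 4 chords.
B: 20 × 3 = 60 beats ÷ 5 = 12 chords.
C: 6 × 4 = 24 beats ÷ 4 = 6 chords.
Overall: 22 chords over 30 bars → 22/30 = 11/15 chords per bar.

11/15 chords per bar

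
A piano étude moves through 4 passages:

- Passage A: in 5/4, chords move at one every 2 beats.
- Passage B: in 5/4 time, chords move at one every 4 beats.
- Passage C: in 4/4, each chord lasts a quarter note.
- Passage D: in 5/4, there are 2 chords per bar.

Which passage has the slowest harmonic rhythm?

Passage B

A: 5/2 = 2.5 chords/bar.
B: 5/4 = 1.25 chords/bar.
C: 4/1 = 4 chords/bar.
D: 5/2.5 = 2 chords/bar.
Slowest is B at 1.25 chords/bar.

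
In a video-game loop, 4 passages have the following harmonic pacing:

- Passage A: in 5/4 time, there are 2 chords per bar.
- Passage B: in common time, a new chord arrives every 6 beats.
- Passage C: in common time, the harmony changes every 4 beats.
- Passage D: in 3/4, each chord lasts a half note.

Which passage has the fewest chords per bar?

A: 5/2.5 = 2 chords/bar.
B: 4/6 = 2/3 chords/bar.
C: 4/4 = 1 chord/bar.
D: 3/2 = 1.5 chords/bar.
Slowest is B at 2/3 chords/bar.

Passage B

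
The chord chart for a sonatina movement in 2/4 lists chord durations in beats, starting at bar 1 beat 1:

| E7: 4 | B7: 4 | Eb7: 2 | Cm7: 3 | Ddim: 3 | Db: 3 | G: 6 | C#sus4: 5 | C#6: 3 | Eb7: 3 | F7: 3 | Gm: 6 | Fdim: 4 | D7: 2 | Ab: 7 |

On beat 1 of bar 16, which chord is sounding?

C#6

Beat 1 of bar 16 is beat (16−1)×2 + 1 = 31 overall.
Running totals: E7 ends at 4, B7 ends at 8, Eb7 ends at 10, Cm7 ends at 13, Ddim ends at 16, Db ends at 19, G ends at 25, C#sus4 ends at 30, C#6 ends at 33.
Beat 31 falls within C#6.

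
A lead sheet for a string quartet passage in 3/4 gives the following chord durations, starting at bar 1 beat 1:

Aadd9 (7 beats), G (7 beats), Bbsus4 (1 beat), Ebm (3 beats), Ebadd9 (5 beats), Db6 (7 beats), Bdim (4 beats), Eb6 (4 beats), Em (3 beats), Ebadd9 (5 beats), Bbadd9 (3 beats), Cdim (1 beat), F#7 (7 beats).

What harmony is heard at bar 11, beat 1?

Beat 1 of bar 11 is beat (11−1)×3 + 1 = 31 overall.
Running totals: Aadd9 ends at 7, G ends at 14, Bbsus4 ends at 15, Ebm ends at 18, Ebadd9 ends at 23, Db6 ends at 30, Bdim ends at 34.
Beat 31 falls within Bdim.

Bdim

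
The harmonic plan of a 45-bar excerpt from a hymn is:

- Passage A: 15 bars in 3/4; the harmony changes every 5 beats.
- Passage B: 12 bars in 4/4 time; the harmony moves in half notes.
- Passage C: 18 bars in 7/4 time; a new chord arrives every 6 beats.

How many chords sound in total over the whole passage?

54 chords

A: 15 bars × 3 beats = 45 beats; 5 beats/chord → 9 chords.
B: 12 bars × 4 beats = 48 beats; 2 beats/chord → 24 chords.
C: 18 bars × 7 beats = 126 beats; 6 beats/chord → 21 chords.
Total: 9 + 24 + 21 = 54.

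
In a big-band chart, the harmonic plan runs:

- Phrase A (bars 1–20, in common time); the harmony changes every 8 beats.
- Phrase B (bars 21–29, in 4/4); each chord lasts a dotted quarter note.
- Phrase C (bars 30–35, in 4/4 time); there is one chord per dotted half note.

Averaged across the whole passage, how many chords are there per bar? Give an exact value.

1.2 chords per bar

A: 20 bars of 4 beats is 80 beats; at 8 beats each that's 10 chords.
B: 9 bars of 4 beats is 36 beats; at 1.5 beats each that's 24 chords.
C: 6 bars of 4 beats is 24 beats; at 3 beats each that's 8 chords.
Overall: 42 chords over 35 bars → 42/35 = 1.2 chords per bar.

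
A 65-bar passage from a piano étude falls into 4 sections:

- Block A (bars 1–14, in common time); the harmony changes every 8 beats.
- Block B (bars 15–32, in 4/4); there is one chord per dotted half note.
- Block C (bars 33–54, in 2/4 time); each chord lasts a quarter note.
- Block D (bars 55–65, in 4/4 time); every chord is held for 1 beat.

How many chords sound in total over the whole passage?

119 chords

A: 14·4 = 56 beats, 56/8 = 7 chords.
B: 18·4 = 72 beats, 72/3 = 24 chords.
C: 22·2 = 44 beats, 44/1 = 44 chords.
D: 11·4 = 44 beats, 44/1 = 44 chords.
Total: 7 + 24 + 44 + 44 = 119.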